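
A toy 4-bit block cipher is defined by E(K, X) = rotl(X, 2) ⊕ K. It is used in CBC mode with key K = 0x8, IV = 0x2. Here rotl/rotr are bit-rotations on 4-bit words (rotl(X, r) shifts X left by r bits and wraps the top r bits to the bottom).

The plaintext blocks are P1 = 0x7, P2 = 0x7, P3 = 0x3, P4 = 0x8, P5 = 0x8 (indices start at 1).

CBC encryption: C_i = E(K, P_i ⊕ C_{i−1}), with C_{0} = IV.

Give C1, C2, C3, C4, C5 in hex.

C1 = 0xD, C2 = 0x2, C3 = 0xC, C4 = 0x9, C5 = 0xC

C1: P1 ⊕ 0x2 = 0x5; E(K, 0x5) = 0xD.
C2: P2 ⊕ 0xD = 0xA; E(K, 0xA) = 0x2.
C3: P3 ⊕ 0x2 = 0x1; E(K, 0x1) = 0xC.
C4: P4 ⊕ 0xC = 0x4; E(K, 0x4) = 0x9.
C5: P5 ⊕ 0x9 = 0x1; E(K, 0x1) = 0xC.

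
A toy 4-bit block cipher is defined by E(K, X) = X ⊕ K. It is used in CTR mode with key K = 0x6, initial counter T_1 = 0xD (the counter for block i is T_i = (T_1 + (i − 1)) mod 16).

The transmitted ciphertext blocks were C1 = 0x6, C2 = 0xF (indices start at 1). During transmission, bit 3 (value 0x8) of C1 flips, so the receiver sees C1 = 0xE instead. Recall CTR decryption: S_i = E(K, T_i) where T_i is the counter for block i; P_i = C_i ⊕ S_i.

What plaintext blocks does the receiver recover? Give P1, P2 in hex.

Only C1 changed, to 0xE. In CTR, a change in C_i flips the same bit in P_i only; the keystream is unaffected. Decrypting the received ciphertext:
P1: T = 0xD, S = E(K, T) = 0xB; 0xE ⊕ 0xB = 0x5.
P2: T = 0xE, S = E(K, T) = 0x8; 0xF ⊕ 0x8 = 0x7.
Blocks that differ from the original plaintext: P1.

P1 = 0x5, P2 = 0x7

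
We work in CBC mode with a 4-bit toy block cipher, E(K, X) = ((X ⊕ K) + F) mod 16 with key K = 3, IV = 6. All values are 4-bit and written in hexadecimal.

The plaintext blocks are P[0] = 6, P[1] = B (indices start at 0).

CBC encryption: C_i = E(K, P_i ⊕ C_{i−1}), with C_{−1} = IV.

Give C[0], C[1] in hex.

C[0]: P[0] ⊕ 6 = 0; E(K, 0) = 2.
C[1]: P[1] ⊕ 2 = 9; E(K, 9) = 9.

C[0] = 2, C[1] = 9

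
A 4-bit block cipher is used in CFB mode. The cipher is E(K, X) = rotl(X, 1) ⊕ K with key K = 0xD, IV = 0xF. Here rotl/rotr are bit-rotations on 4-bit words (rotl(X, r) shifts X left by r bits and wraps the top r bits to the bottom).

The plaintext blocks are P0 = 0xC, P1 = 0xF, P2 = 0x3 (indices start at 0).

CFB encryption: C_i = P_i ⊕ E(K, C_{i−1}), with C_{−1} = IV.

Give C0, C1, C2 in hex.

C0: E(K, 0xF) = 0x2; 0xC ⊕ 0x2 = 0xE.
C1: E(K, 0xE) = 0x0; 0xF ⊕ 0x0 = 0xF.
C2: E(K, 0xF) = 0x2; 0x3 ⊕ 0x2 = 0x1.

C0 = 0xE, C1 = 0xF, C2 = 0x1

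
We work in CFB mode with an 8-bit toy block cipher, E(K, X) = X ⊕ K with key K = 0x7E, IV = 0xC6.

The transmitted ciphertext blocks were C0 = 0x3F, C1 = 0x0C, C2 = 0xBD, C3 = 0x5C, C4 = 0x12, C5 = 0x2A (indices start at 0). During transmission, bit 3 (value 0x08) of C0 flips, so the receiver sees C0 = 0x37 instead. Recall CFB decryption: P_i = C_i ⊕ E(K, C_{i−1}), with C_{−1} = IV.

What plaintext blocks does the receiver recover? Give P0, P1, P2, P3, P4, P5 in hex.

P0 = 0x8F, P1 = 0x45, P2 = 0xCF, P3 = 0x9F, P4 = 0x30, P5 = 0x46

Only C0 changed, to 0x37. In CFB, a change in C_i flips the same bit in P_i and garbles P_{i+1}. Decrypting the received ciphertext:
P0: E(K, 0xC6) = 0xB8; 0x37 ⊕ 0xB8 = 0x8F.
P1: E(K, 0x37) = 0x49; 0x0C ⊕ 0x49 = 0x45.
P2: E(K, 0x0C) = 0x72; 0xBD ⊕ 0x72 = 0xCF.
P3: E(K, 0xBD) = 0xC3; 0x5C ⊕ 0xC3 = 0x9F.
P4: E(K, 0x5C) = 0x22; 0x12 ⊕ 0x22 = 0x30.
P5: E(K, 0x12) = 0x6C; 0x2A ⊕ 0x6C = 0x46.
Blocks that differ from the original plaintext: P0, P1.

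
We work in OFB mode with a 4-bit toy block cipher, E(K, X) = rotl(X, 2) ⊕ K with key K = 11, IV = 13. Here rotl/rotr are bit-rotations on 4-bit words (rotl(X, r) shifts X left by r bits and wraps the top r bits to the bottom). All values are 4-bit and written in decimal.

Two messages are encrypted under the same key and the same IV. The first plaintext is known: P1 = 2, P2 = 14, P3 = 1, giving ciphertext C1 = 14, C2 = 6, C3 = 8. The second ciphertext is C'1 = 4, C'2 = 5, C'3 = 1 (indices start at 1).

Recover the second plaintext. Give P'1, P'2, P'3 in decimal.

P'1 = 8, P'2 = 13, P'3 = 8

In OFB with a reused IV, both messages share the same keystream S_i, so C_i ⊕ C'_i = P_i ⊕ P'_i and thus P'_i = P_i ⊕ C_i ⊕ C'_i.
P'1: 2 ⊕ 14 ⊕ 4 = 8.
P'2: 14 ⊕ 6 ⊕ 5 = 13.
P'3: 1 ⊕ 8 ⊕ 1 = 8.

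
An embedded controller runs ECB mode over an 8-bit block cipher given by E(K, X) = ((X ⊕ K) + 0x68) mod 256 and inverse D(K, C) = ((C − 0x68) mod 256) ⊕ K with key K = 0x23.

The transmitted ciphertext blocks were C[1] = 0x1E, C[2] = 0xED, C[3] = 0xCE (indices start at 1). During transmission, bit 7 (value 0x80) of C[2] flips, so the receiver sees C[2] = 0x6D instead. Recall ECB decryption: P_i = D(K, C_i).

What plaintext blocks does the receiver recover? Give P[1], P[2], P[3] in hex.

P[1] = 0x95, P[2] = 0x26, P[3] = 0x45

Only C[2] changed, to 0x6D. In ECB, a change in C_i affects only P_i. Decrypting the received ciphertext:
P[1]: D(K, 0x1E) = 0x95.
P[2]: D(K, 0x6D) = 0x26.
P[3]: D(K, 0xCE) = 0x45.
Blocks that differ from the original plaintext: P[2].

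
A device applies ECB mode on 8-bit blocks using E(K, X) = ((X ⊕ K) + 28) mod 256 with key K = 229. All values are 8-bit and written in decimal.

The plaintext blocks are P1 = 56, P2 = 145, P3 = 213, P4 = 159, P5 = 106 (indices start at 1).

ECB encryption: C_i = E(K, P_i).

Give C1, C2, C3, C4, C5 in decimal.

C1 = 249, C2 = 144, C3 = 76, C4 = 150, C5 = 171

C1: E(K, 56) = 249.
C2: E(K, 145) = 144.
C3: E(K, 213) = 76.
C4: E(K, 159) = 150.
C5: E(K, 106) = 171.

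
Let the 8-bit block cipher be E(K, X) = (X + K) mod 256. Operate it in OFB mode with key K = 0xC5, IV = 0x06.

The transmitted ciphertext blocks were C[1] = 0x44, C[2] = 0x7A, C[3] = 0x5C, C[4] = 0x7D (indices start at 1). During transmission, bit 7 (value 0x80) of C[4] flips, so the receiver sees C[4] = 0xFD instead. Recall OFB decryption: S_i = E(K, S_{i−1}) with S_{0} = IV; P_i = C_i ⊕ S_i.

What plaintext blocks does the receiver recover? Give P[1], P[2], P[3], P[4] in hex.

P[1] = 0x8F, P[2] = 0xEA, P[3] = 0x09, P[4] = 0xE7

Only C[4] changed, to 0xFD. In OFB, a change in C_i flips the same bit in P_i only; the keystream is unaffected. Decrypting the received ciphertext:
P[1]: S = E(K, 0x06) = 0xCB; 0x44 ⊕ 0xCB = 0x8F.
P[2]: S = E(K, 0xCB) = 0x90; 0x7A ⊕ 0x90 = 0xEA.
P[3]: S = E(K, 0x90) = 0x55; 0x5C ⊕ 0x55 = 0x09.
P[4]: S = E(K, 0x55) = 0x1A; 0xFD ⊕ 0x1A = 0xE7.
Blocks that differ from the original plaintext: P[4].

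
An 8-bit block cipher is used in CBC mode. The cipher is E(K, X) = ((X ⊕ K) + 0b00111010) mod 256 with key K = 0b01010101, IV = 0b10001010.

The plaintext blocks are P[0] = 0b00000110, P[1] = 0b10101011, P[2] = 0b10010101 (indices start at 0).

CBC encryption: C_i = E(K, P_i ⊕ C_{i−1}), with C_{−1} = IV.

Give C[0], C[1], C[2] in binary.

C[0]: P[0] ⊕ 0b10001010 = 0b10001100; E(K, 0b10001100) = 0b00010011.
C[1]: P[1] ⊕ 0b00010011 = 0b10111000; E(K, 0b10111000) = 0b00100111.
C[2]: P[2] ⊕ 0b00100111 = 0b10110010; E(K, 0b10110010) = 0b00100001.

C[0] = 0b00010011, C[1] = 0b00100111, C[2] = 0b00100001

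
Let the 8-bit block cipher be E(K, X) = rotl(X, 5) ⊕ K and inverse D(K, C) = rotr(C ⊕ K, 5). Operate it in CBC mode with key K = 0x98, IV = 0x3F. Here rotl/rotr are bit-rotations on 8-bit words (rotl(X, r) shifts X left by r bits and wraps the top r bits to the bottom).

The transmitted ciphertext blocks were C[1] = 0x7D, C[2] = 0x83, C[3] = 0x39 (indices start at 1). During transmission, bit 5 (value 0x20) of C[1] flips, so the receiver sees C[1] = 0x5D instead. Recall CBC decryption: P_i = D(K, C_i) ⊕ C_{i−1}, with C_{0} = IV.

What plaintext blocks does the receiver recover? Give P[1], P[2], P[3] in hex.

P[1] = 0x11, P[2] = 0x85, P[3] = 0x8E

Only C[1] changed, to 0x5D. In CBC, a change in C_i garbles P_i and flips the same bit in P_{i+1}. Decrypting the received ciphertext:
P[1]: D(K, 0x5D) = 0x2E; 0x2E ⊕ 0x3F = 0x11.
P[2]: D(K, 0x83) = 0xD8; 0xD8 ⊕ 0x5D = 0x85.
P[3]: D(K, 0x39) = 0x0D; 0x0D ⊕ 0x83 = 0x8E.
Blocks that differ from the original plaintext: P[1], P[2].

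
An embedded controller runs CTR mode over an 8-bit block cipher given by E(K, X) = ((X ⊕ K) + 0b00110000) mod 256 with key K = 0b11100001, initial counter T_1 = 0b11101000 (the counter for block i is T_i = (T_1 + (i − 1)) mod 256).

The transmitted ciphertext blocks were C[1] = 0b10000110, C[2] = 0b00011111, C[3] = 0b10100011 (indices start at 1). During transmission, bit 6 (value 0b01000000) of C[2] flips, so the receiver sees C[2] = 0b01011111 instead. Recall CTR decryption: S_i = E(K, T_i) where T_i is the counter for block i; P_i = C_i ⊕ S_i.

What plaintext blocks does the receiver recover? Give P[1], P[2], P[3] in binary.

P[1] = 0b10111111, P[2] = 0b01100111, P[3] = 0b10011000

Only C[2] changed, to 0b01011111. In CTR, a change in C_i flips the same bit in P_i only; the keystream is unaffected. Decrypting the received ciphertext:
P[1]: T = 0b11101000, S = E(K, T) = 0b00111001; 0b10000110 ⊕ 0b00111001 = 0b10111111.
P[2]: T = 0b11101001, S = E(K, T) = 0b00111000; 0b01011111 ⊕ 0b00111000 = 0b01100111.
P[3]: T = 0b11101010, S = E(K, T) = 0b00111011; 0b10100011 ⊕ 0b00111011 = 0b10011000.
Blocks that differ from the original plaintext: P[2].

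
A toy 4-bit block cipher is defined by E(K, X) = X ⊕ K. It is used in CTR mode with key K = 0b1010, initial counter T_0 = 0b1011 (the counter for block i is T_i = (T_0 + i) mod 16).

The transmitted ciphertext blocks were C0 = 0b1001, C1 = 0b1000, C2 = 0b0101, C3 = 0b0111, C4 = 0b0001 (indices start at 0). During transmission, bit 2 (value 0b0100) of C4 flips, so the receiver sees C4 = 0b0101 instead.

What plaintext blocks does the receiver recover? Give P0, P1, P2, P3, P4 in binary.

CTR decryption: S_i = E(K, T_i) where T_i is the counter for block i; P_i = C_i ⊕ S_i.
Only C4 changed, to 0b0101. In CTR, a change in C_i flips the same bit in P_i only; the keystream is unaffected. Decrypting the received ciphertext:
P0: T = 0b1011, S = E(K, T) = 0b0001; 0b1001 ⊕ 0b0001 = 0b1000.
P1: T = 0b1100, S = E(K, T) = 0b0110; 0b1000 ⊕ 0b0110 = 0b1110.
P2: T = 0b1101, S = E(K, T) = 0b0111; 0b0101 ⊕ 0b0111 = 0b0010.
P3: T = 0b1110, S = E(K, T) = 0b0100; 0b0111 ⊕ 0b0100 = 0b0011.
P4: T = 0b1111, S = E(K, T) = 0b0101; 0b0101 ⊕ 0b0101 = 0b0000.
Blocks that differ from the original plaintext: P4.

P0 = 0b1000, P1 = 0b1110, P2 = 0b0010, P3 = 0b0011, P4 = 0b0000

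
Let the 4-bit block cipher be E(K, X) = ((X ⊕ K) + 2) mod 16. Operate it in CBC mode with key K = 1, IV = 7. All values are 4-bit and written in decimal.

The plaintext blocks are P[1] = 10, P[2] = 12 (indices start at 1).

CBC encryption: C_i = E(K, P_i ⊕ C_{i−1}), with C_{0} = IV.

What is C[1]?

C[1] = 14

C[1]: P[1] ⊕ 7 = 13; E(K, 13) = 14.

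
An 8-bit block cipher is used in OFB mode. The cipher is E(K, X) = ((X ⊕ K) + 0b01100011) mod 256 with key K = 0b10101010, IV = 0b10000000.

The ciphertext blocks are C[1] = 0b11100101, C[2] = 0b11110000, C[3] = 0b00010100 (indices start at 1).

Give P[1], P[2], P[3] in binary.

P[1] = 0b01101000, P[2] = 0b01111010, P[3] = 0b10010111

OFB decryption: S_i = E(K, S_{i−1}) with S_{0} = IV; P_i = C_i ⊕ S_i.
P[1]: S = E(K, 0b10000000) = 0b10001101; 0b11100101 ⊕ 0b10001101 = 0b01101000.
P[2]: S = E(K, 0b10001101) = 0b10001010; 0b11110000 ⊕ 0b10001010 = 0b01111010.
P[3]: S = E(K, 0b10001010) = 0b10000011; 0b00010100 ⊕ 0b10000011 = 0b10010111.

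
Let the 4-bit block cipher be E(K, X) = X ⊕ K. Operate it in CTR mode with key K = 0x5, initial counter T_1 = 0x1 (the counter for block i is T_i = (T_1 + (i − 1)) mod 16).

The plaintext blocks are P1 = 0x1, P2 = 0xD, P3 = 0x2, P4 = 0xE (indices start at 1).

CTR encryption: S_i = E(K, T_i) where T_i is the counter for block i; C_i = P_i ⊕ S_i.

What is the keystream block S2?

C1: T = 0x1, S = E(K, T) = 0x4; 0x1 ⊕ 0x4 = 0x5.
C2: T = 0x2, S = E(K, T) = 0x7; 0xD ⊕ 0x7 = 0xA.
So S2 = 0x7.

0x7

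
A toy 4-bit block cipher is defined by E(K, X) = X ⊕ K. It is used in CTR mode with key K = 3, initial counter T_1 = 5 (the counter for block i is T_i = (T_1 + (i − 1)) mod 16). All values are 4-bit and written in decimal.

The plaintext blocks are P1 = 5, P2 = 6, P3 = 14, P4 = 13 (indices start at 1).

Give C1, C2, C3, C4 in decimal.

C1 = 3, C2 = 3, C3 = 10, C4 = 6

CTR encryption: S_i = E(K, T_i) where T_i is the counter for block i; C_i = P_i ⊕ S_i.
C1: T = 5, S = E(K, T) = 6; 5 ⊕ 6 = 3.
C2: T = 6, S = E(K, T) = 5; 6 ⊕ 5 = 3.
C3: T = 7, S = E(K, T) = 4; 14 ⊕ 4 = 10.
C4: T = 8, S = E(K, T) = 11; 13 ⊕ 11 = 6.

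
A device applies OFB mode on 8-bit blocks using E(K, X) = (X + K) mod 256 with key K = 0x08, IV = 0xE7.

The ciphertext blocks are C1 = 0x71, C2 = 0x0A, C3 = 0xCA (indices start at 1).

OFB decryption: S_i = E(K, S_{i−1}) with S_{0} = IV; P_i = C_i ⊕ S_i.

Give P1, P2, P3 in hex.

P1 = 0x9E, P2 = 0xFD, P3 = 0x35

P1: S = E(K, 0xE7) = 0xEF; 0x71 ⊕ 0xEF = 0x9E.
P2: S = E(K, 0xEF) = 0xF7; 0x0A ⊕ 0xF7 = 0xFD.
P3: S = E(K, 0xF7) = 0xFF; 0xCA ⊕ 0xFF = 0x35.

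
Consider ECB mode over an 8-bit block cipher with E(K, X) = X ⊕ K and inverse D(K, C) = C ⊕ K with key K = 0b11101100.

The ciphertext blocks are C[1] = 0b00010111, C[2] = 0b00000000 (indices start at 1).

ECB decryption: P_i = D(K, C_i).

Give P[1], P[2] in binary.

P[1] = 0b11111011, P[2] = 0b11101100

P[1]: D(K, 0b00010111) = 0b11111011.
P[2]: D(K, 0b00000000) = 0b11101100.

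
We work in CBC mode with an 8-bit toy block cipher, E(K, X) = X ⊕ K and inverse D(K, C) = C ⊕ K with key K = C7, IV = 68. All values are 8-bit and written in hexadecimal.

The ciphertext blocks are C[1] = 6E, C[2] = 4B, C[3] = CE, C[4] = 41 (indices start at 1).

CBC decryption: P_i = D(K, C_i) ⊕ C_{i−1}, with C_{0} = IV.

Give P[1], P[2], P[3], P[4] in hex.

P[1] = C1, P[2] = E2, P[3] = 42, P[4] = 48

P[1]: D(K, 6E) = A9; A9 ⊕ 68 = C1.
P[2]: D(K, 4B) = 8C; 8C ⊕ 6E = E2.
P[3]: D(K, CE) = 09; 09 ⊕ 4B = 42.
P[4]: D(K, 41) = 86; 86 ⊕ CE = 48.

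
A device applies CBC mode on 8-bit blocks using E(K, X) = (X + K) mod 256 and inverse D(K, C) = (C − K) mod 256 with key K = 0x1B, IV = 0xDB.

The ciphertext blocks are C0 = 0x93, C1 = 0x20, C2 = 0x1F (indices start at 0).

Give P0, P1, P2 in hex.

CBC decryption: P_i = D(K, C_i) ⊕ C_{i−1}, with C_{−1} = IV.
P0: D(K, 0x93) = 0x78; 0x78 ⊕ 0xDB = 0xA3.
P1: D(K, 0x20) = 0x05; 0x05 ⊕ 0x93 = 0x96.
P2: D(K, 0x1F) = 0x04; 0x04 ⊕ 0x20 = 0x24.

P0 = 0xA3, P1 = 0x96, P2 = 0x24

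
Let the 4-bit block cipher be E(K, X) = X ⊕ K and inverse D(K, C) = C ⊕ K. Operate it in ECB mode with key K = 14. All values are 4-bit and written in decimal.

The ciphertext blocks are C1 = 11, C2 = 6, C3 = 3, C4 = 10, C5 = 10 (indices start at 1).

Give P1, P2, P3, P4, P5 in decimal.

ECB decryption: P_i = D(K, C_i).
P1: D(K, 11) = 5.
P2: D(K, 6) = 8.
P3: D(K, 3) = 13.
P4: D(K, 10) = 4.
P5: D(K, 10) = 4.

P1 = 5, P2 = 8, P3 = 13, P4 = 4, P5 = 4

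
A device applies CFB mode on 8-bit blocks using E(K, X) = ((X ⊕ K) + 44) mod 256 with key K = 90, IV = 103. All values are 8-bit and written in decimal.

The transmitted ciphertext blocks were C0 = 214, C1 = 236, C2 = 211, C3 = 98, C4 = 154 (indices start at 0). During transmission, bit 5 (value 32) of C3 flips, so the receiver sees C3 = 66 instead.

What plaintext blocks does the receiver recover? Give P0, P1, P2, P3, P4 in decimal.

CFB decryption: P_i = C_i ⊕ E(K, C_{i−1}), with C_{−1} = IV.
Only C3 changed, to 66. In CFB, a change in C_i flips the same bit in P_i and garbles P_{i+1}. Decrypting the received ciphertext:
P0: E(K, 103) = 105; 214 ⊕ 105 = 191.
P1: E(K, 214) = 184; 236 ⊕ 184 = 84.
P2: E(K, 236) = 226; 211 ⊕ 226 = 49.
P3: E(K, 211) = 181; 66 ⊕ 181 = 247.
P4: E(K, 66) = 68; 154 ⊕ 68 = 222.
Blocks that differ from the original plaintext: P3, P4.

P0 = 191, P1 = 84, P2 = 49, P3 = 247, P4 = 222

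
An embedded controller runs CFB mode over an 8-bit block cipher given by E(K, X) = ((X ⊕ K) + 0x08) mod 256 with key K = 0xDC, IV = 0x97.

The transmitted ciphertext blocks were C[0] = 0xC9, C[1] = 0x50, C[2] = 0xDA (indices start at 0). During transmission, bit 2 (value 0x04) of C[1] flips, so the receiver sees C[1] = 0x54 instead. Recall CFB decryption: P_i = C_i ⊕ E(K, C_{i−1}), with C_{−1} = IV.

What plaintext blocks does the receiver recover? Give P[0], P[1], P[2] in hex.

Only C[1] changed, to 0x54. In CFB, a change in C_i flips the same bit in P_i and garbles P_{i+1}. Decrypting the received ciphertext:
P[0]: E(K, 0x97) = 0x53; 0xC9 ⊕ 0x53 = 0x9A.
P[1]: E(K, 0xC9) = 0x1D; 0x54 ⊕ 0x1D = 0x49.
P[2]: E(K, 0x54) = 0x90; 0xDA ⊕ 0x90 = 0x4A.
Blocks that differ from the original plaintext: P[1], P[2].

P[0] = 0x9A, P[1] = 0x49, P[2] = 0x4A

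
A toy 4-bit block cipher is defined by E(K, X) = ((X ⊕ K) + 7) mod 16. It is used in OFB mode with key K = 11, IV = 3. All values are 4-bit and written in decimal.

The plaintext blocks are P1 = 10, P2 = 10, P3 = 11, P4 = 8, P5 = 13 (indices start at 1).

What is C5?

C5 = 2

OFB encryption: S_i = E(K, S_{i−1}) with S_{0} = IV; C_i = P_i ⊕ S_i.
C1: S = E(K, 3) = 15; 10 ⊕ 15 = 5.
C2: S = E(K, 15) = 11; 10 ⊕ 11 = 1.
C3: S = E(K, 11) = 7; 11 ⊕ 7 = 12.
C4: S = E(K, 7) = 3; 8 ⊕ 3 = 11.
C5: S = E(K, 3) = 15; 13 ⊕ 15 = 2.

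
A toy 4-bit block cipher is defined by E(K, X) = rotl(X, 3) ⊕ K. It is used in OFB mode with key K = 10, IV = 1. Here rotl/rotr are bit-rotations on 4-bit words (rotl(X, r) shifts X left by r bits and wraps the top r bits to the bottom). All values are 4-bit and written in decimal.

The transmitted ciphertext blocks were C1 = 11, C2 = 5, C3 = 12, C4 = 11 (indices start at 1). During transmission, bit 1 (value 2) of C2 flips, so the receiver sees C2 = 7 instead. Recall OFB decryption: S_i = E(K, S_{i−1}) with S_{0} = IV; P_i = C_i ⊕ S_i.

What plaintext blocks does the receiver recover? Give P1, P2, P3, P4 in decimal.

P1 = 9, P2 = 12, P3 = 11, P4 = 10

Only C2 changed, to 7. In OFB, a change in C_i flips the same bit in P_i only; the keystream is unaffected. Decrypting the received ciphertext:
P1: S = E(K, 1) = 2; 11 ⊕ 2 = 9.
P2: S = E(K, 2) = 11; 7 ⊕ 11 = 12.
P3: S = E(K, 11) = 7; 12 ⊕ 7 = 11.
P4: S = E(K, 7) = 1; 11 ⊕ 1 = 10.
Blocks that differ from the original plaintext: P2.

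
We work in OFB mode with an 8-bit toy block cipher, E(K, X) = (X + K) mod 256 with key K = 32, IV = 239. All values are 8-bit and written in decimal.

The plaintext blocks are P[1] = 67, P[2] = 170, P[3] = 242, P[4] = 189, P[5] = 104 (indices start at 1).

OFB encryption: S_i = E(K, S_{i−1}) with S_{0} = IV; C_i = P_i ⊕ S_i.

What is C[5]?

C[1]: S = E(K, 239) = 15; 67 ⊕ 15 = 76.
C[2]: S = E(K, 15) = 47; 170 ⊕ 47 = 133.
C[3]: S = E(K, 47) = 79; 242 ⊕ 79 = 189.
C[4]: S = E(K, 79) = 111; 189 ⊕ 111 = 210.
C[5]: S = E(K, 111) = 143; 104 ⊕ 143 = 231.

C[5] = 231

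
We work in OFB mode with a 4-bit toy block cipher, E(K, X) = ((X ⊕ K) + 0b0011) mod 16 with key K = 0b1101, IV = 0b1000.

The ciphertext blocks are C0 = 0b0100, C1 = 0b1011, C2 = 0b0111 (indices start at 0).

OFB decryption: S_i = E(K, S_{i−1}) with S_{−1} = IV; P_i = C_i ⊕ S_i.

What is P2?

P2 = 0b1111

P0: S = E(K, 0b1000) = 0b1000; 0b0100 ⊕ 0b1000 = 0b1100.
P1: S = E(K, 0b1000) = 0b1000; 0b1011 ⊕ 0b1000 = 0b0011.
P2: S = E(K, 0b1000) = 0b1000; 0b0111 ⊕ 0b1000 = 0b1111.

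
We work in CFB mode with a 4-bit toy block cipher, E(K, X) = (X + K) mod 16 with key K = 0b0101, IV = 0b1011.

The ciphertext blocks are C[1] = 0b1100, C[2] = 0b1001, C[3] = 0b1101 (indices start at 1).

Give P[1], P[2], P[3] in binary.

P[1] = 0b1100, P[2] = 0b1000, P[3] = 0b0011

CFB decryption: P_i = C_i ⊕ E(K, C_{i−1}), with C_{0} = IV.
P[1]: E(K, 0b1011) = 0b0000; 0b1100 ⊕ 0b0000 = 0b1100.
P[2]: E(K, 0b1100) = 0b0001; 0b1001 ⊕ 0b0001 = 0b1000.
P[3]: E(K, 0b1001) = 0b1110; 0b1101 ⊕ 0b1110 = 0b0011.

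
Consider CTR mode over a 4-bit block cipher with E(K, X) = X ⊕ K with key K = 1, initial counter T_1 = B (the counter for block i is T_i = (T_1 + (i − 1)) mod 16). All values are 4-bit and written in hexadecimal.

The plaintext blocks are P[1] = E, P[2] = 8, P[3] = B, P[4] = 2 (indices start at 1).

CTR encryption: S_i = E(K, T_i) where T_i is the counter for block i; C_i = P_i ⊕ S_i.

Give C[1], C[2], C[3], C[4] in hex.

C[1]: T = B, S = E(K, T) = A; E ⊕ A = 4.
C[2]: T = C, S = E(K, T) = D; 8 ⊕ D = 5.
C[3]: T = D, S = E(K, T) = C; B ⊕ C = 7.
C[4]: T = E, S = E(K, T) = F; 2 ⊕ F = D.

C[1] = 4, C[2] = 5, C[3] = 7, C[4] = D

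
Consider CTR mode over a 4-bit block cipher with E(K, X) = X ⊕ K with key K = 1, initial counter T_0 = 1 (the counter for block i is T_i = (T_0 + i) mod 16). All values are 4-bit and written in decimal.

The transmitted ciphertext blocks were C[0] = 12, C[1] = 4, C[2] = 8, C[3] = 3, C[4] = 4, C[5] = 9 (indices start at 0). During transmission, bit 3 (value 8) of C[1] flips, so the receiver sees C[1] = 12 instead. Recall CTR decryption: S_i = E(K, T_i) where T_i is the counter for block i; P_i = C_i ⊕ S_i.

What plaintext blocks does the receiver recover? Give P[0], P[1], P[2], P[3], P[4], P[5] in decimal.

Only C[1] changed, to 12. In CTR, a change in C_i flips the same bit in P_i only; the keystream is unaffected. Decrypting the received ciphertext:
P[0]: T = 1, S = E(K, T) = 0; 12 ⊕ 0 = 12.
P[1]: T = 2, S = E(K, T) = 3; 12 ⊕ 3 = 15.
P[2]: T = 3, S = E(K, T) = 2; 8 ⊕ 2 = 10.
P[3]: T = 4, S = E(K, T) = 5; 3 ⊕ 5 = 6.
P[4]: T = 5, S = E(K, T) = 4; 4 ⊕ 4 = 0.
P[5]: T = 6, S = E(K, T) = 7; 9 ⊕ 7 = 14.
Blocks that differ from the original plaintext: P[1].

P[0] = 12, P[1] = 15, P[2] = 10, P[3] = 6, P[4] = 0, P[5] = 14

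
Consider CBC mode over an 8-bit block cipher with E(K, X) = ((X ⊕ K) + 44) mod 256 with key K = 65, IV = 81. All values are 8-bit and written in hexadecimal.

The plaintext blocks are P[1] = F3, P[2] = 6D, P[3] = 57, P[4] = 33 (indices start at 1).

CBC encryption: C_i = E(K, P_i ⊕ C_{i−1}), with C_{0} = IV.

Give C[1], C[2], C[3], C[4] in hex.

C[1]: P[1] ⊕ 81 = 72; E(K, 72) = 5B.
C[2]: P[2] ⊕ 5B = 36; E(K, 36) = 97.
C[3]: P[3] ⊕ 97 = C0; E(K, C0) = E9.
C[4]: P[4] ⊕ E9 = DA; E(K, DA) = 03.

C[1] = 5B, C[2] = 97, C[3] = E9, C[4] = 03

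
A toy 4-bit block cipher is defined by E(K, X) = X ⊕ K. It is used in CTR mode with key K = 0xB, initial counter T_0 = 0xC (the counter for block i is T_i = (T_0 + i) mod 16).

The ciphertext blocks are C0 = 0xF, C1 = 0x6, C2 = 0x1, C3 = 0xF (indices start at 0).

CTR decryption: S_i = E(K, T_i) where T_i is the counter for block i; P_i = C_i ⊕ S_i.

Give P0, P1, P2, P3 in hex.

P0 = 0x8, P1 = 0x0, P2 = 0x4, P3 = 0xB

P0: T = 0xC, S = E(K, T) = 0x7; 0xF ⊕ 0x7 = 0x8.
P1: T = 0xD, S = E(K, T) = 0x6; 0x6 ⊕ 0x6 = 0x0.
P2: T = 0xE, S = E(K, T) = 0x5; 0x1 ⊕ 0x5 = 0x4.
P3: T = 0xF, S = E(K, T) = 0x4; 0xF ⊕ 0x4 = 0xB.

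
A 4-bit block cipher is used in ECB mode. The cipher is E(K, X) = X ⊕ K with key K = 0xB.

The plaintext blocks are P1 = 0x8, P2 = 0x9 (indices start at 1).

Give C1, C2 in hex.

C1 = 0x3, C2 = 0x2

ECB encryption: C_i = E(K, P_i).
C1: E(K, 0x8) = 0x3.
C2: E(K, 0x9) = 0x2.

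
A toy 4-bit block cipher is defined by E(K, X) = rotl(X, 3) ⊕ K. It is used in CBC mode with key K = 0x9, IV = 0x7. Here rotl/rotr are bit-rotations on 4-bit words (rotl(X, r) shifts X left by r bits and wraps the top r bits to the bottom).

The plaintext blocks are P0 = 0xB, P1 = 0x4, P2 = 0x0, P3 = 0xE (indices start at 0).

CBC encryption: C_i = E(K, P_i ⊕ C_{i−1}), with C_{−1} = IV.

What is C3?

C3 = 0x3

C0: P0 ⊕ 0x7 = 0xC; E(K, 0xC) = 0xF.
C1: P1 ⊕ 0xF = 0xB; E(K, 0xB) = 0x4.
C2: P2 ⊕ 0x4 = 0x4; E(K, 0x4) = 0xB.
C3: P3 ⊕ 0xB = 0x5; E(K, 0x5) = 0x3.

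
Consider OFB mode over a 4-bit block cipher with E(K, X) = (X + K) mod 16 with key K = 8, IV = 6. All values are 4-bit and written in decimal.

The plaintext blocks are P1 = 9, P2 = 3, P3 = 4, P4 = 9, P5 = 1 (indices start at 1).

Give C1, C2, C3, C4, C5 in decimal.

OFB encryption: S_i = E(K, S_{i−1}) with S_{0} = IV; C_i = P_i ⊕ S_i.
C1: S = E(K, 6) = 14; 9 ⊕ 14 = 7.
C2: S = E(K, 14) = 6; 3 ⊕ 6 = 5.
C3: S = E(K, 6) = 14; 4 ⊕ 14 = 10.
C4: S = E(K, 14) = 6; 9 ⊕ 6 = 15.
C5: S = E(K, 6) = 14; 1 ⊕ 14 = 15.

C1 = 7, C2 = 5, C3 = 10, C4 = 15, C5 = 15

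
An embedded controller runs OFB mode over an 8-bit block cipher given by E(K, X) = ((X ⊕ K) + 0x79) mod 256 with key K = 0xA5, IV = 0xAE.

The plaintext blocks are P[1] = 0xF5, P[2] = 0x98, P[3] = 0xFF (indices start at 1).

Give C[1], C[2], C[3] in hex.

C[1] = 0x71, C[2] = 0x02, C[3] = 0x47

OFB encryption: S_i = E(K, S_{i−1}) with S_{0} = IV; C_i = P_i ⊕ S_i.
C[1]: S = E(K, 0xAE) = 0x84; 0xF5 ⊕ 0x84 = 0x71.
C[2]: S = E(K, 0x84) = 0x9A; 0x98 ⊕ 0x9A = 0x02.
C[3]: S = E(K, 0x9A) = 0xB8; 0xFF ⊕ 0xB8 = 0x47.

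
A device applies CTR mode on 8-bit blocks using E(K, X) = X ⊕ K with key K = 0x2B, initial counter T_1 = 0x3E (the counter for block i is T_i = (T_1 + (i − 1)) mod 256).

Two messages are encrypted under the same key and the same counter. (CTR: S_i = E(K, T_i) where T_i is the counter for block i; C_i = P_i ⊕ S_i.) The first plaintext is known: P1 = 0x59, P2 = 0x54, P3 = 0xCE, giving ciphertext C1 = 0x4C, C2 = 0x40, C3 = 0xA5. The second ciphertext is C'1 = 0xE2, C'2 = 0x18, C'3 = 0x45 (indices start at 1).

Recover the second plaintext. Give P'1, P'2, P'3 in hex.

In CTR with a reused counter, both messages share the same keystream S_i, so C_i ⊕ C'_i = P_i ⊕ P'_i and thus P'_i = P_i ⊕ C_i ⊕ C'_i.
P'1: 0x59 ⊕ 0x4C ⊕ 0xE2 = 0xF7.
P'2: 0x54 ⊕ 0x40 ⊕ 0x18 = 0x0C.
P'3: 0xCE ⊕ 0xA5 ⊕ 0x45 = 0x2E.

P'1 = 0xF7, P'2 = 0x0C, P'3 = 0x2E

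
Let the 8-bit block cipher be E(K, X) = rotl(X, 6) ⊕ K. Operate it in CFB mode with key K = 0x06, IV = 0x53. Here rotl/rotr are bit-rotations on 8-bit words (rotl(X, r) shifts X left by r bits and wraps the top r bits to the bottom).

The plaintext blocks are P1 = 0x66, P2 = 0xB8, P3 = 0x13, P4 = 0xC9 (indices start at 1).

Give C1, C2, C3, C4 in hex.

C1 = 0xB4, C2 = 0x93, C3 = 0xF1, C4 = 0xB3

CFB encryption: C_i = P_i ⊕ E(K, C_{i−1}), with C_{0} = IV.
C1: E(K, 0x53) = 0xD2; 0x66 ⊕ 0xD2 = 0xB4.
C2: E(K, 0xB4) = 0x2B; 0xB8 ⊕ 0x2B = 0x93.
C3: E(K, 0x93) = 0xE2; 0x13 ⊕ 0xE2 = 0xF1.
C4: E(K, 0xF1) = 0x7A; 0xC9 ⊕ 0x7A = 0xB3.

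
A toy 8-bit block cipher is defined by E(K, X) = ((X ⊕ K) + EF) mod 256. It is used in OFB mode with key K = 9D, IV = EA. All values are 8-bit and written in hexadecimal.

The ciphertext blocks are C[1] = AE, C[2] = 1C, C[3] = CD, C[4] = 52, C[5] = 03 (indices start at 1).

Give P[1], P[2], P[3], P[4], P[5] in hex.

P[1] = C8, P[2] = F6, P[3] = AB, P[4] = B8, P[5] = 65

OFB decryption: S_i = E(K, S_{i−1}) with S_{0} = IV; P_i = C_i ⊕ S_i.
P[1]: S = E(K, EA) = 66; AE ⊕ 66 = C8.
P[2]: S = E(K, 66) = EA; 1C ⊕ EA = F6.
P[3]: S = E(K, EA) = 66; CD ⊕ 66 = AB.
P[4]: S = E(K, 66) = EA; 52 ⊕ EA = B8.
P[5]: S = E(K, EA) = 66; 03 ⊕ 66 = 65.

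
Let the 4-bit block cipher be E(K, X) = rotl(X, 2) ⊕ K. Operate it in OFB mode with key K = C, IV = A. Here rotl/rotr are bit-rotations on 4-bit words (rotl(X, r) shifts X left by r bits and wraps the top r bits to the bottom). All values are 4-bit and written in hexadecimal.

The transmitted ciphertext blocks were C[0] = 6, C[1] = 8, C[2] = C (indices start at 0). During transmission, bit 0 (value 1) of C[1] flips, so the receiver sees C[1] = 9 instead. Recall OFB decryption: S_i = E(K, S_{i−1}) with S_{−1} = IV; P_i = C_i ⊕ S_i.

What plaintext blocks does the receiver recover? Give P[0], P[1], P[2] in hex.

Only C[1] changed, to 9. In OFB, a change in C_i flips the same bit in P_i only; the keystream is unaffected. Decrypting the received ciphertext:
P[0]: S = E(K, A) = 6; 6 ⊕ 6 = 0.
P[1]: S = E(K, 6) = 5; 9 ⊕ 5 = C.
P[2]: S = E(K, 5) = 9; C ⊕ 9 = 5.
Blocks that differ from the original plaintext: P[1].

P[0] = 0, P[1] = C, P[2] = 5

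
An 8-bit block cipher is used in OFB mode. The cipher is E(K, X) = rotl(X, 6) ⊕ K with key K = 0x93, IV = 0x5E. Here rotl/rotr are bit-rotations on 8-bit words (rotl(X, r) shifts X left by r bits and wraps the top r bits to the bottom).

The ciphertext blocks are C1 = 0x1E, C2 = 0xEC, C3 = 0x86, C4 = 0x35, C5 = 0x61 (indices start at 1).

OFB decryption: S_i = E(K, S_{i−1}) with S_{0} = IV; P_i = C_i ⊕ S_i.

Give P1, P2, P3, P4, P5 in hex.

P1: S = E(K, 0x5E) = 0x04; 0x1E ⊕ 0x04 = 0x1A.
P2: S = E(K, 0x04) = 0x92; 0xEC ⊕ 0x92 = 0x7E.
P3: S = E(K, 0x92) = 0x37; 0x86 ⊕ 0x37 = 0xB1.
P4: S = E(K, 0x37) = 0x5E; 0x35 ⊕ 0x5E = 0x6B.
P5: S = E(K, 0x5E) = 0x04; 0x61 ⊕ 0x04 = 0x65.

P1 = 0x1A, P2 = 0x7E, P3 = 0xB1, P4 = 0x6B, P5 = 0x65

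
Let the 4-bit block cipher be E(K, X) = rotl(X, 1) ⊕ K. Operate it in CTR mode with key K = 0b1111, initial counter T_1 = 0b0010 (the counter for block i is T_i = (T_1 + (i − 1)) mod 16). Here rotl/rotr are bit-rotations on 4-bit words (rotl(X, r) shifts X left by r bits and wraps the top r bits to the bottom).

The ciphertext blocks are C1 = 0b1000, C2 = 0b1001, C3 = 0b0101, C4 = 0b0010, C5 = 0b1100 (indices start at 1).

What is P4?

P4 = 0b0111

CTR decryption: S_i = E(K, T_i) where T_i is the counter for block i; P_i = C_i ⊕ S_i.
P4: T = 0b0101, S = E(K, T) = 0b0101; 0b0010 ⊕ 0b0101 = 0b0111.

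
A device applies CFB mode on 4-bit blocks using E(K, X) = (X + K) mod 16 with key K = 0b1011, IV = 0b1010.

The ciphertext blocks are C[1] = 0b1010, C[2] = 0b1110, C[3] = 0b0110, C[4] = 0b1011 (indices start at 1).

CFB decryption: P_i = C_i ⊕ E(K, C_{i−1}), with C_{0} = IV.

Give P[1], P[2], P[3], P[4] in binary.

P[1]: E(K, 0b1010) = 0b0101; 0b1010 ⊕ 0b0101 = 0b1111.
P[2]: E(K, 0b1010) = 0b0101; 0b1110 ⊕ 0b0101 = 0b1011.
P[3]: E(K, 0b1110) = 0b1001; 0b0110 ⊕ 0b1001 = 0b1111.
P[4]: E(K, 0b0110) = 0b0001; 0b1011 ⊕ 0b0001 = 0b1010.

P[1] = 0b1111, P[2] = 0b1011, P[3] = 0b1111, P[4] = 0b1010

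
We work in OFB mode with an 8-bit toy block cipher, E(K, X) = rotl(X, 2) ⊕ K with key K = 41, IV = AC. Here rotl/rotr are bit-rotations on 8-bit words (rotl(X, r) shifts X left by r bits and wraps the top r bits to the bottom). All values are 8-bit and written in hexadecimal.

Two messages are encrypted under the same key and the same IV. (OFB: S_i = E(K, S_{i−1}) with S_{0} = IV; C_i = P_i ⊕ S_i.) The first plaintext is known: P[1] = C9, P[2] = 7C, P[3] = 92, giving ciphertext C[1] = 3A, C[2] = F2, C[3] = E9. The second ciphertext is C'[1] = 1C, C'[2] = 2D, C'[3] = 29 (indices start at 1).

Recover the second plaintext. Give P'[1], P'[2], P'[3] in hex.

P'[1] = EF, P'[2] = A3, P'[3] = 52

In OFB with a reused IV, both messages share the same keystream S_i, so C_i ⊕ C'_i = P_i ⊕ P'_i and thus P'_i = P_i ⊕ C_i ⊕ C'_i.
P'[1]: C9 ⊕ 3A ⊕ 1C = EF.
P'[2]: 7C ⊕ F2 ⊕ 2D = A3.
P'[3]: 92 ⊕ E9 ⊕ 29 = 52.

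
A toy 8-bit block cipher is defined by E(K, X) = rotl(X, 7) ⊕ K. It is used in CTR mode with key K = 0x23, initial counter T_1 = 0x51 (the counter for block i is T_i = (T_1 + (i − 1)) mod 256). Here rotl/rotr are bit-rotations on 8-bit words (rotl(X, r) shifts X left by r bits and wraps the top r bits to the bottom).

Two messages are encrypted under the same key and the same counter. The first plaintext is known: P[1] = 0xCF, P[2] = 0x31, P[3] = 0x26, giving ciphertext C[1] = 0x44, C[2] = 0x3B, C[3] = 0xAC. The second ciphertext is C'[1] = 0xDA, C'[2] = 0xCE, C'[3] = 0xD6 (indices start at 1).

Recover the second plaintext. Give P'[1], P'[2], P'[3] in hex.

P'[1] = 0x51, P'[2] = 0xC4, P'[3] = 0x5C

In CTR with a reused counter, both messages share the same keystream S_i, so C_i ⊕ C'_i = P_i ⊕ P'_i and thus P'_i = P_i ⊕ C_i ⊕ C'_i.
P'[1]: 0xCF ⊕ 0x44 ⊕ 0xDA = 0x51.
P'[2]: 0x31 ⊕ 0x3B ⊕ 0xCE = 0xC4.
P'[3]: 0x26 ⊕ 0xAC ⊕ 0xD6 = 0x5C.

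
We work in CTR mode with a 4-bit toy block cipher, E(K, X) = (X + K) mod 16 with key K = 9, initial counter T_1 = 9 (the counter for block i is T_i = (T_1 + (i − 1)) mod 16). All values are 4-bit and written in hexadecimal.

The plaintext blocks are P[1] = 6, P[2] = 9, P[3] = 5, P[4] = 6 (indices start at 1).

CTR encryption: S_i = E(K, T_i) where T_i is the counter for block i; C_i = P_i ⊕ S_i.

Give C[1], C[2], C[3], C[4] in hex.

C[1]: T = 9, S = E(K, T) = 2; 6 ⊕ 2 = 4.
C[2]: T = A, S = E(K, T) = 3; 9 ⊕ 3 = A.
C[3]: T = B, S = E(K, T) = 4; 5 ⊕ 4 = 1.
C[4]: T = C, S = E(K, T) = 5; 6 ⊕ 5 = 3.

C[1] = 4, C[2] = A, C[3] = 1, C[4] = 3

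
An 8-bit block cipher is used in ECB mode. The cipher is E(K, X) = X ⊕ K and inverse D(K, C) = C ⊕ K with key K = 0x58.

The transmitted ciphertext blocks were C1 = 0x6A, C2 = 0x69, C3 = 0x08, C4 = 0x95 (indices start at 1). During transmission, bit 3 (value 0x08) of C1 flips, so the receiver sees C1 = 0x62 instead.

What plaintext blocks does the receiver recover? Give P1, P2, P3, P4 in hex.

ECB decryption: P_i = D(K, C_i).
Only C1 changed, to 0x62. In ECB, a change in C_i affects only P_i. Decrypting the received ciphertext:
P1: D(K, 0x62) = 0x3A.
P2: D(K, 0x69) = 0x31.
P3: D(K, 0x08) = 0x50.
P4: D(K, 0x95) = 0xCD.
Blocks that differ from the original plaintext: P1.

P1 = 0x3A, P2 = 0x31, P3 = 0x50, P4 = 0xCD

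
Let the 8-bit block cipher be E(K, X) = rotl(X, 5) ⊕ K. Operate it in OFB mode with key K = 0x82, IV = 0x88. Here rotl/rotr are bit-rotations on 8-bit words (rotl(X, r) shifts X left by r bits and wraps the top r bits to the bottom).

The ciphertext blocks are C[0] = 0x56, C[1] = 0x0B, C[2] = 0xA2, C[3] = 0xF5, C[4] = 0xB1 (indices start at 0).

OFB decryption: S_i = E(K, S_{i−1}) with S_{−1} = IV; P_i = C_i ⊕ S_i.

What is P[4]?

P[4] = 0x11

P[0]: S = E(K, 0x88) = 0x93; 0x56 ⊕ 0x93 = 0xC5.
P[1]: S = E(K, 0x93) = 0xF0; 0x0B ⊕ 0xF0 = 0xFB.
P[2]: S = E(K, 0xF0) = 0x9C; 0xA2 ⊕ 0x9C = 0x3E.
P[3]: S = E(K, 0x9C) = 0x11; 0xF5 ⊕ 0x11 = 0xE4.
P[4]: S = E(K, 0x11) = 0xA0; 0xB1 ⊕ 0xA0 = 0x11.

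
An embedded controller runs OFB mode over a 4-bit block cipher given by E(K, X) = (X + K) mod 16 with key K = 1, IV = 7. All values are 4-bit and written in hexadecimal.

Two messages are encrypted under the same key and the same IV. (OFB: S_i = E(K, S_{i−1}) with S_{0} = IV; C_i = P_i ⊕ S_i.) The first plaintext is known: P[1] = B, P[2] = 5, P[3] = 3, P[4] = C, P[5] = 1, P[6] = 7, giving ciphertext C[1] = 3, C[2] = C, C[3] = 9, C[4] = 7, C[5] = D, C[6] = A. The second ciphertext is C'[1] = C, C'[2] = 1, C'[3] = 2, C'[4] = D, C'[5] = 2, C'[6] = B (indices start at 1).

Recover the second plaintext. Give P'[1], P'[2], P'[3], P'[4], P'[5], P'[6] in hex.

P'[1] = 4, P'[2] = 8, P'[3] = 8, P'[4] = 6, P'[5] = E, P'[6] = 6

In OFB with a reused IV, both messages share the same keystream S_i, so C_i ⊕ C'_i = P_i ⊕ P'_i and thus P'_i = P_i ⊕ C_i ⊕ C'_i.
P'[1]: B ⊕ 3 ⊕ C = 4.
P'[2]: 5 ⊕ C ⊕ 1 = 8.
P'[3]: 3 ⊕ 9 ⊕ 2 = 8.
P'[4]: C ⊕ 7 ⊕ D = 6.
P'[5]: 1 ⊕ D ⊕ 2 = E.
P'[6]: 7 ⊕ A ⊕ B = 6.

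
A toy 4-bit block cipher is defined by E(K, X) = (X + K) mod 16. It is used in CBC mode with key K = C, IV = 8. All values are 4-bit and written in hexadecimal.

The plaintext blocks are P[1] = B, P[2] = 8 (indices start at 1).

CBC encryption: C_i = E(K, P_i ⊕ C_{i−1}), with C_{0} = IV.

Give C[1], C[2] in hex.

C[1] = F, C[2] = 3

C[1]: P[1] ⊕ 8 = 3; E(K, 3) = F.
C[2]: P[2] ⊕ F = 7; E(K, 7) = 3.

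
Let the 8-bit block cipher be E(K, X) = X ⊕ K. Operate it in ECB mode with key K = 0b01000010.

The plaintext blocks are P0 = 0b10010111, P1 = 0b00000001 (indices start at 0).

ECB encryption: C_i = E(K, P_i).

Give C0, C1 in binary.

C0: E(K, 0b10010111) = 0b11010101.
C1: E(K, 0b00000001) = 0b01000011.

C0 = 0b11010101, C1 = 0b01000011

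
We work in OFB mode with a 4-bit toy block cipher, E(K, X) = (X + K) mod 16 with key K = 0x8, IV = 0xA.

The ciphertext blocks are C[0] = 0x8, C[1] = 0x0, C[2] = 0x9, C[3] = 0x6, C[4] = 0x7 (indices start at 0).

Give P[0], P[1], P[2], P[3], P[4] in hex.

P[0] = 0xA, P[1] = 0xA, P[2] = 0xB, P[3] = 0xC, P[4] = 0x5

OFB decryption: S_i = E(K, S_{i−1}) with S_{−1} = IV; P_i = C_i ⊕ S_i.
P[0]: S = E(K, 0xA) = 0x2; 0x8 ⊕ 0x2 = 0xA.
P[1]: S = E(K, 0x2) = 0xA; 0x0 ⊕ 0xA = 0xA.
P[2]: S = E(K, 0xA) = 0x2; 0x9 ⊕ 0x2 = 0xB.
P[3]: S = E(K, 0x2) = 0xA; 0x6 ⊕ 0xA = 0xC.
P[4]: S = E(K, 0xA) = 0x2; 0x7 ⊕ 0x2 = 0x5.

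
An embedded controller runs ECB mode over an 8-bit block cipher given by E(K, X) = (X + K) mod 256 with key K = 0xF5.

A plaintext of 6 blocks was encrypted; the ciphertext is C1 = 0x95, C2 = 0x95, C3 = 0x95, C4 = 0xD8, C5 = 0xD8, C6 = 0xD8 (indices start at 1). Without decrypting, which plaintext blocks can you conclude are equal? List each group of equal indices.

P1 = P2 = P3; P4 = P5 = P6

ECB encrypts each block independently with the same key, so equal ciphertext blocks imply equal plaintext blocks.
C1 = C2 = C3 = 0x95, so P1 = P2 = P3.
C4 = C5 = C6 = 0xD8, so P4 = P5 = P6.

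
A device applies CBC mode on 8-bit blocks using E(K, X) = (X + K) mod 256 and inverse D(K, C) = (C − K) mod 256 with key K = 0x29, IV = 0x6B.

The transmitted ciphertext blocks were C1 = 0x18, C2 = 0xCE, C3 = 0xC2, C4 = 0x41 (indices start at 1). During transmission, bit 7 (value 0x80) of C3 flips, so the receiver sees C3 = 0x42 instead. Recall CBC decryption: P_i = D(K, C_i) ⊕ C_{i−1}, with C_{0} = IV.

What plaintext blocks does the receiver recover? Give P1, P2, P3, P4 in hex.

Only C3 changed, to 0x42. In CBC, a change in C_i garbles P_i and flips the same bit in P_{i+1}. Decrypting the received ciphertext:
P1: D(K, 0x18) = 0xEF; 0xEF ⊕ 0x6B = 0x84.
P2: D(K, 0xCE) = 0xA5; 0xA5 ⊕ 0x18 = 0xBD.
P3: D(K, 0x42) = 0x19; 0x19 ⊕ 0xCE = 0xD7.
P4: D(K, 0x41) = 0x18; 0x18 ⊕ 0x42 = 0x5A.
Blocks that differ from the original plaintext: P3, P4.

P1 = 0x84, P2 = 0xBD, P3 = 0xD7, P4 = 0x5A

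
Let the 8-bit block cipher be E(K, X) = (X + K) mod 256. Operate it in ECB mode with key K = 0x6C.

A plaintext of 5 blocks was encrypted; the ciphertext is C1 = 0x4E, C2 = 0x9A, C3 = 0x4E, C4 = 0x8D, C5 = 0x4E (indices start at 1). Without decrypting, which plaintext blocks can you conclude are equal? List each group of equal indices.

P1 = P3 = P5

ECB encrypts each block independently with the same key, so equal ciphertext blocks imply equal plaintext blocks.
C1 = C3 = C5 = 0x4E, so P1 = P3 = P5.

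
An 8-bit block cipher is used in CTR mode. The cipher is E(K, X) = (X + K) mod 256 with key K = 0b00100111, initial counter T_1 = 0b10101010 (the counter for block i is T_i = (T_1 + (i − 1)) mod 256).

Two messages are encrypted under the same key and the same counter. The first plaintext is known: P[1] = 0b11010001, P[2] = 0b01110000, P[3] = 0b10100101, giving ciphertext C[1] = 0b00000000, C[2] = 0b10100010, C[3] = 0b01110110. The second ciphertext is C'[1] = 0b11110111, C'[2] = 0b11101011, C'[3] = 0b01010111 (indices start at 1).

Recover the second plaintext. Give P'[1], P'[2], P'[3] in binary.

P'[1] = 0b00100110, P'[2] = 0b00111001, P'[3] = 0b10000100

In CTR with a reused counter, both messages share the same keystream S_i, so C_i ⊕ C'_i = P_i ⊕ P'_i and thus P'_i = P_i ⊕ C_i ⊕ C'_i.
P'[1]: 0b11010001 ⊕ 0b00000000 ⊕ 0b11110111 = 0b00100110.
P'[2]: 0b01110000 ⊕ 0b10100010 ⊕ 0b11101011 = 0b00111001.
P'[3]: 0b10100101 ⊕ 0b01110110 ⊕ 0b01010111 = 0b10000100.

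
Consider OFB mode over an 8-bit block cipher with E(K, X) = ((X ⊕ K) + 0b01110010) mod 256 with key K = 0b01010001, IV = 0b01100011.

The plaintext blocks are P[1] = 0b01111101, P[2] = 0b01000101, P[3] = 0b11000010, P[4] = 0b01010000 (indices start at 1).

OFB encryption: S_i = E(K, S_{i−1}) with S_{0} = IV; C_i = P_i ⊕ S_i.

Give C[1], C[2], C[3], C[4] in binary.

C[1]: S = E(K, 0b01100011) = 0b10100100; 0b01111101 ⊕ 0b10100100 = 0b11011001.
C[2]: S = E(K, 0b10100100) = 0b01100111; 0b01000101 ⊕ 0b01100111 = 0b00100010.
C[3]: S = E(K, 0b01100111) = 0b10101000; 0b11000010 ⊕ 0b10101000 = 0b01101010.
C[4]: S = E(K, 0b10101000) = 0b01101011; 0b01010000 ⊕ 0b01101011 = 0b00111011.

C[1] = 0b11011001, C[2] = 0b00100010, C[3] = 0b01101010, C[4] = 0b00111011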